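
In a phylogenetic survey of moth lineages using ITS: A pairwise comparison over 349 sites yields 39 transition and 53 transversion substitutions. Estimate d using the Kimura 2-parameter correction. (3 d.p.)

P = 39/349 ≈ 0.111748 and Q = 53/349 ≈ 0.151862.
Under the Kimura two-parameter model, d = −½ ln(1 − 2P − Q) − ¼ ln(1 − 2Q).
1 − 2P − Q = 0.624642, giving −½ ln(0.624642) = 0.235288.
1 − 2Q = 0.696276, giving −¼ ln(0.696276) = 0.090502.
d = 0.235288 + 0.090502 = 0.325790.

0.326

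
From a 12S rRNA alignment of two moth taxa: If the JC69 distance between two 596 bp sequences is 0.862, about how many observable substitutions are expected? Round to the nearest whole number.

Invert JC69: p = (3/4)(1 − e^(−4d/3)) = 0.75 × (1 − e^(-1.149333)) = 0.75 × (1 − 0.316848) = 0.512364.
Expected differing sites = pL ≈ 0.512364 × 596 = 305.368944 ≈ 305.

305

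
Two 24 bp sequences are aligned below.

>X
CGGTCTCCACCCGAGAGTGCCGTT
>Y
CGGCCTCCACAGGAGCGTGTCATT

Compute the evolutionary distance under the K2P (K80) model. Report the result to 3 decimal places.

0.307

Of 24 sites, 3 differences are transitions and 3 are transversions, so P = 3/24 = 0.125 and Q = 3/24 = 0.125.
Under the Kimura two-parameter model, d = −½ ln(1 − 2P − Q) − ¼ ln(1 − 2Q).
1 − 2P − Q = 0.625, giving −½ ln(0.625) = 0.235002.
1 − 2Q = 0.75, giving −¼ ln(0.75) = 0.071921.
d = 0.235002 + 0.071921 = 0.306923.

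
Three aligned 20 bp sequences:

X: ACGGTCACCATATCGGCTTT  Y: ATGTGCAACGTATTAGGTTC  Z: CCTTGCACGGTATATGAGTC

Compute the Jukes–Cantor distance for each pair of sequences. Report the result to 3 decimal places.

d(X,Y) = 0.687, d(X,Z) = 0.991, d(Y,Z) = 0.687

X–Y: 9/20 sites differ → p = 0.45, d = −0.75 ln(1 − 0.6) = 0.687218 ≈ 0.687.
X–Z: 11/20 sites differ → p = 0.55, d = −0.75 ln(1 − 0.733333) = 0.991316 ≈ 0.991.
Y–Z: 9/20 sites differ → p = 0.45, d = −0.75 ln(1 − 0.6) = 0.687218 ≈ 0.687.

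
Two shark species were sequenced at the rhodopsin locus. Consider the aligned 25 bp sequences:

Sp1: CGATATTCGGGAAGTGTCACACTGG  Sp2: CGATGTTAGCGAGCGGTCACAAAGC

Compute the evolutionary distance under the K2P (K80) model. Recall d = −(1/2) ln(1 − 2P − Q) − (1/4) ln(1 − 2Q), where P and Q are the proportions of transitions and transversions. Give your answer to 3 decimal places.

Of 25 sites, 2 differences are transitions and 7 are transversions, so P = 2/25 = 0.08 and Q = 7/25 = 0.28.
Under the Kimura two-parameter model, d = −½ ln(1 − 2P − Q) − ¼ ln(1 − 2Q).
1 − 2P − Q = 0.56, giving −½ ln(0.56) = 0.289909.
1 − 2Q = 0.44, giving −¼ ln(0.44) = 0.205245.
d = 0.289909 + 0.205245 = 0.495154.

0.495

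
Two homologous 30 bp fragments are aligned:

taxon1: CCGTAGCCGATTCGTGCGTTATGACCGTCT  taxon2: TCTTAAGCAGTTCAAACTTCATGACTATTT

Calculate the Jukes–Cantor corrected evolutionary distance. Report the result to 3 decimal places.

0.730

The sequences differ at 14 of 30 sites, so p = 14/30 ≈ 0.466667.
d = −(3/4) ln(1 − 4p/3) = −0.75 ln(1 − 0.622223) = −0.75 ln(0.377777)
  = −0.75 × (-0.973451) = 0.730088 substitutions/site.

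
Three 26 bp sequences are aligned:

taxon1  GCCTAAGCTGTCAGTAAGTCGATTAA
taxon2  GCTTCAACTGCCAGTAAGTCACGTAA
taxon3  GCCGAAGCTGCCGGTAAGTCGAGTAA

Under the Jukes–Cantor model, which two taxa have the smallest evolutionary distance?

taxon1 and taxon3

taxon1–taxon2: 7/26 differ, p = 0.269, d = 0.334.
taxon1–taxon3: 4/26 differ, p = 0.154, d = 0.172.
taxon2–taxon3: 7/26 differ, p = 0.269, d = 0.334.
The smallest distance is between taxon1 and taxon3.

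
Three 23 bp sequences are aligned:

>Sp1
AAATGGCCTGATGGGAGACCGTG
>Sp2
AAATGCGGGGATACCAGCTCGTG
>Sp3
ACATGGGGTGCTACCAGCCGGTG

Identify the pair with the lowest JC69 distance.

Sp1–Sp2: 9/23 differ, p = 0.391, d = 0.553.
Sp1–Sp3: 9/23 differ, p = 0.391, d = 0.553.
Sp2–Sp3: 6/23 differ, p = 0.261, d = 0.321.
The smallest distance is between Sp2 and Sp3.

Sp2 and Sp3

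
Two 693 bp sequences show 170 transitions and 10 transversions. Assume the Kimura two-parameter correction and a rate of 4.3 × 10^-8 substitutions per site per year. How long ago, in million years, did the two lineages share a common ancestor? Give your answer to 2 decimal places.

P = 170/693 ≈ 0.24531 and Q = 10/693 ≈ 0.01443.
Under the Kimura two-parameter model, d = −½ ln(1 − 2P − Q) − ¼ ln(1 − 2Q).
1 − 2P − Q = 0.49495, giving −½ ln(0.49495) = 0.351649.
1 − 2Q = 0.97114, giving −¼ ln(0.97114) = 0.007321.
d = 0.351649 + 0.007321 = 0.358970.
Under a molecular clock d = 2μt, so t = d/(2μ) = 0.358970 / (2 × 4.3 × 10^-8) = 4.17 million years.

4.17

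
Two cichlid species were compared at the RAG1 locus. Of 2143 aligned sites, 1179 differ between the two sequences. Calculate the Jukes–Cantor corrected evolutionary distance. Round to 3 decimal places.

0.992

p = 1179/2143 ≈ 0.550163.
d = −(3/4) ln(1 − 4p/3) = −0.75 ln(1 − 0.733551) = −0.75 ln(0.266449)
  = −0.75 × (-1.322572) = 0.991929 substitutions/site.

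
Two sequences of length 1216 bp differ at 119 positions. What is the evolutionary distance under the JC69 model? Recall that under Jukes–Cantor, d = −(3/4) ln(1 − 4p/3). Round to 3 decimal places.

p = 119/1216 ≈ 0.097862.
d = −(3/4) ln(1 − 4p/3) = −0.75 ln(1 − 0.130483) = −0.75 ln(0.869517)
  = −0.75 × (-0.139817) = 0.104863 substitutions/site.

0.105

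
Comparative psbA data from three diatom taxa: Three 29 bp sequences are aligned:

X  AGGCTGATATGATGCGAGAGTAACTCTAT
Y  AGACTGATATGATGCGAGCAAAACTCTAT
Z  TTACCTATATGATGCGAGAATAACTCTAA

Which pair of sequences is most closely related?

X–Y: 4/29 differ, p = 0.138, d = 0.152.
X–Z: 7/29 differ, p = 0.241, d = 0.291.
Y–Z: 7/29 differ, p = 0.241, d = 0.291.
The smallest distance is between X and Y.

X and Y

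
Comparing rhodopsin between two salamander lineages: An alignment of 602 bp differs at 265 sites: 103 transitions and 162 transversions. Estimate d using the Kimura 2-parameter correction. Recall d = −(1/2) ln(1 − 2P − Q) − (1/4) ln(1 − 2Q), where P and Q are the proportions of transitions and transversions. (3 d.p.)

P = 103/602 ≈ 0.171096 and Q = 162/602 ≈ 0.269103.
Under the Kimura two-parameter model, d = −½ ln(1 − 2P − Q) − ¼ ln(1 − 2Q).
1 − 2P − Q = 0.388705, giving −½ ln(0.388705) = 0.472467.
1 − 2Q = 0.461794, giving −¼ ln(0.461794) = 0.193159.
d = 0.472467 + 0.193159 = 0.665626.

0.666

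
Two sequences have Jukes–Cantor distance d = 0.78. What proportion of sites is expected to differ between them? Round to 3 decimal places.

p = (3/4)(1 − e^(−4d/3)) = 0.75 × (1 − e^(-1.04)) = 0.75 × (1 − 0.353455) = 0.484909.

0.485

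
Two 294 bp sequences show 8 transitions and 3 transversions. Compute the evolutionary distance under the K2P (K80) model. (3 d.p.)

P = 8/294 ≈ 0.027211 and Q = 3/294 ≈ 0.010204.
Under the Kimura two-parameter model, d = −½ ln(1 − 2P − Q) − ¼ ln(1 − 2Q).
1 − 2P − Q = 0.935374, giving −½ ln(0.935374) = 0.033404.
1 − 2Q = 0.979592, giving −¼ ln(0.979592) = 0.005155.
d = 0.033404 + 0.005155 = 0.038559.

0.039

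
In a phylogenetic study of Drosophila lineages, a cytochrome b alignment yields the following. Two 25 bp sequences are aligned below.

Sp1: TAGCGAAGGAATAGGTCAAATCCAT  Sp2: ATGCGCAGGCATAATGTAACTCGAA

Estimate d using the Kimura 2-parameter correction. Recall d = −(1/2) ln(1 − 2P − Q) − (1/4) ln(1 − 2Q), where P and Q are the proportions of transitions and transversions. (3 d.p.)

Of 25 sites, 2 differences are transitions and 9 are transversions, so P = 2/25 = 0.08 and Q = 9/25 = 0.36.
Under the Kimura two-parameter model, d = −½ ln(1 − 2P − Q) − ¼ ln(1 − 2Q).
1 − 2P − Q = 0.48, giving −½ ln(0.48) = 0.366985.
1 − 2Q = 0.28, giving −¼ ln(0.28) = 0.318241.
d = 0.366985 + 0.318241 = 0.685226.

0.685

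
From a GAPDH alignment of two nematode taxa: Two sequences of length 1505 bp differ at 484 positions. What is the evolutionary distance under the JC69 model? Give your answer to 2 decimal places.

p = 484/1505 ≈ 0.321595.
d = −(3/4) ln(1 − 4p/3) = −0.75 ln(1 − 0.428793) = −0.75 ln(0.571207)
  = −0.75 × (-0.560004) = 0.420003 substitutions/site.

0.42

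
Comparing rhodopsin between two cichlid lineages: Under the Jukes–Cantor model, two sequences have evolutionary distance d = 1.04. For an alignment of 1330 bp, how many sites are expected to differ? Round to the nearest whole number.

748

Invert JC69: p = (3/4)(1 − e^(−4d/3)) = 0.75 × (1 − e^(-1.386667)) = 0.75 × (1 − 0.249907) = 0.562570.
Expected differing sites = pL ≈ 0.562570 × 1330 = 748.2181 ≈ 748.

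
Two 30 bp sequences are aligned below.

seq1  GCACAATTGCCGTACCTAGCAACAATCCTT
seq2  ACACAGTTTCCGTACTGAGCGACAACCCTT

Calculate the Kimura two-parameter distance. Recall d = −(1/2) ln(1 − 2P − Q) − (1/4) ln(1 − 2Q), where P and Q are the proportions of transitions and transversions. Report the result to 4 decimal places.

Of 30 sites, 5 differences are transitions and 2 are transversions, so P = 5/30 ≈ 0.166667 and Q = 2/30 ≈ 0.066667.
Under the Kimura two-parameter model, d = −½ ln(1 − 2P − Q) − ¼ ln(1 − 2Q).
1 − 2P − Q = 0.599999, giving −½ ln(0.599999) = 0.255414.
1 − 2Q = 0.866666, giving −¼ ln(0.866666) = 0.035775.
d = 0.255414 + 0.035775 = 0.291189.

0.2912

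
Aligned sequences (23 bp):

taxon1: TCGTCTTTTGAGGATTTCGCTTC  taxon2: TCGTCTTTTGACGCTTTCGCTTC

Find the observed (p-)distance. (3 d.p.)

The sequences differ at 2 of 23 positions (sites 12, 14).
p = 2/23 = 0.086956… ≈ 0.087 (to 3 d.p.).

0.087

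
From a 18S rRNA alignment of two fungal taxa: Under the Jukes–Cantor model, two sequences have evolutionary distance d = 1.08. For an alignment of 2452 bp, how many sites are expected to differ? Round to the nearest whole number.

Invert JC69: p = (3/4)(1 − e^(−4d/3)) = 0.75 × (1 − e^(-1.44)) = 0.75 × (1 − 0.236928) = 0.572304.
Expected differing sites = pL ≈ 0.572304 × 2452 = 1403.289408 ≈ 1403.

1403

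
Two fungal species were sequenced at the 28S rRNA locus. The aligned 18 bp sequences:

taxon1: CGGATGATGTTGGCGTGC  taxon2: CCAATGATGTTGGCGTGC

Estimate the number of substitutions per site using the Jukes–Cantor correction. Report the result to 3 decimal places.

0.120

The sequences differ at 2 of 18 sites (2, 3), so p = 2/18 ≈ 0.111111.
d = −(3/4) ln(1 − 4p/3) = −0.75 ln(1 − 0.148148) = −0.75 ln(0.851852)
  = −0.75 × (-0.160342) = 0.120257 substitutions/site.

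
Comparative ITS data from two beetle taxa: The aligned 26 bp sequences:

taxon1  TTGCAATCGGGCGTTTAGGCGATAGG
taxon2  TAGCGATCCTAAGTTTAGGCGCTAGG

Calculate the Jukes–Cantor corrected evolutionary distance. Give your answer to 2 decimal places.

The sequences differ at 7 of 26 sites (2, 5, 9, 10, 11, 12, 22), so p = 7/26 ≈ 0.269231.
d = −(3/4) ln(1 − 4p/3) = −0.75 ln(1 − 0.358975) = −0.75 ln(0.641025)
  = −0.75 × (-0.444687) = 0.333515 substitutions/site.

0.33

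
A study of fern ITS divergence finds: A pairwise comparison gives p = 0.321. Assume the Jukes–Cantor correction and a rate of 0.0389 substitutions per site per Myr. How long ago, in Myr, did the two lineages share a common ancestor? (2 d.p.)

d = −(3/4) ln(1 − 4p/3) = −0.75 ln(1 − 0.428) = −0.75 ln(0.572)
  = −0.75 × (-0.558616) = 0.418962 substitutions/site.
Under a molecular clock d = 2μt, so t = d/(2μ) = 0.418962 / (2 × 0.0389) = 5.39 Myr.

5.39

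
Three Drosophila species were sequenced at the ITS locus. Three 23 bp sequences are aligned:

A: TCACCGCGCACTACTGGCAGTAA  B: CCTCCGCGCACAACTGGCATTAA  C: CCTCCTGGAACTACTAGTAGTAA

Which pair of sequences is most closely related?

A–B: 4/23 differ, p = 0.174, d = 0.198.
A–C: 7/23 differ, p = 0.304, d = 0.390.
B–C: 7/23 differ, p = 0.304, d = 0.390.
The smallest distance is between A and B.

A and B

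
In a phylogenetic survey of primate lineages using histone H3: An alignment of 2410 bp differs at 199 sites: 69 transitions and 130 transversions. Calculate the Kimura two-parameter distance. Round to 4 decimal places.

P = 69/2410 ≈ 0.028631 and Q = 130/2410 ≈ 0.053942.
Under the Kimura two-parameter model, d = −½ ln(1 − 2P − Q) − ¼ ln(1 − 2Q).
1 − 2P − Q = 0.888796, giving −½ ln(0.888796) = 0.058944.
1 − 2Q = 0.892116, giving −¼ ln(0.892116) = 0.028540.
d = 0.058944 + 0.028540 = 0.087484.

0.0875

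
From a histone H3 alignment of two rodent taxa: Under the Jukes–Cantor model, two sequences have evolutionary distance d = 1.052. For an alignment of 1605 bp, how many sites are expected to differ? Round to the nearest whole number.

908

Invert JC69: p = (3/4)(1 − e^(−4d/3)) = 0.75 × (1 − e^(-1.402667)) = 0.75 × (1 − 0.245940) = 0.565545.
Expected differing sites = pL ≈ 0.565545 × 1605 = 907.699725 ≈ 908.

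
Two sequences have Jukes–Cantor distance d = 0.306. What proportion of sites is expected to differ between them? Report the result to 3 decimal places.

p = (3/4)(1 − e^(−4d/3)) = 0.75 × (1 − e^(-0.408)) = 0.75 × (1 − 0.664979) = 0.251266.

0.251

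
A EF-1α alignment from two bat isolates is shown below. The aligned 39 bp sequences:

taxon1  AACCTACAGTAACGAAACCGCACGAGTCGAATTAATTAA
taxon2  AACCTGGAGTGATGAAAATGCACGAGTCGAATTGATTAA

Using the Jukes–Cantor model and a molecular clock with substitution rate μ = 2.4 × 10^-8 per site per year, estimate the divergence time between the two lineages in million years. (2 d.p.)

4.27

The sequences differ at 7 of 39 sites (6, 7, 11, 13, 18, 19, 34), so p = 7/39 ≈ 0.179487.
d = −(3/4) ln(1 − 4p/3) = −0.75 ln(1 − 0.239316) = −0.75 ln(0.760684)
  = −0.75 × (-0.273537) = 0.205153 substitutions/site.
Under a molecular clock d = 2μt, so t = d/(2μ) = 0.205153 / (2 × 2.4 × 10^-8) = 4.27 million years.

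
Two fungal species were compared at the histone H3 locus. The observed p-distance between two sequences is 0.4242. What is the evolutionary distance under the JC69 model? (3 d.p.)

0.625

d = −(3/4) ln(1 − 4p/3) = −0.75 ln(1 − 0.5656) = −0.75 ln(0.4344)
  = −0.75 × (-0.833790) = 0.625343 substitutions/site.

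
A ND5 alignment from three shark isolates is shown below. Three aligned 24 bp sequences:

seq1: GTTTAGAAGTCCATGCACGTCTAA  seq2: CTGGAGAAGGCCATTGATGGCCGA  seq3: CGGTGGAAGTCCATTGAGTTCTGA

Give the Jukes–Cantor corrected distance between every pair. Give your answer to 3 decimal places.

d(seq1,seq2) = 0.608, d(seq1,seq3) = 0.520, d(seq2,seq3) = 0.441

seq1–seq2: 10/24 sites differ → p ≈ 0.416667, d = −0.75 ln(1 − 0.555556) = 0.608198 ≈ 0.608.
seq1–seq3: 9/24 sites differ → p = 0.375, d = −0.75 ln(1 − 0.5) = 0.519860 ≈ 0.520.
seq2–seq3: 8/24 sites differ → p ≈ 0.333333, d = −0.75 ln(1 − 0.444444) = 0.440839 ≈ 0.441.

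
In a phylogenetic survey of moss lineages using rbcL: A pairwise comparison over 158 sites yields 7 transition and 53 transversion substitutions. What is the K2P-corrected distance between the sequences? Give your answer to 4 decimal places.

P = 7/158 ≈ 0.044304 and Q = 53/158 ≈ 0.335443.
Under the Kimura two-parameter model, d = −½ ln(1 − 2P − Q) − ¼ ln(1 − 2Q).
1 − 2P − Q = 0.575949, giving −½ ln(0.575949) = 0.275868.
1 − 2Q = 0.329114, giving −¼ ln(0.329114) = 0.277838.
d = 0.275868 + 0.277838 = 0.553706.

0.5537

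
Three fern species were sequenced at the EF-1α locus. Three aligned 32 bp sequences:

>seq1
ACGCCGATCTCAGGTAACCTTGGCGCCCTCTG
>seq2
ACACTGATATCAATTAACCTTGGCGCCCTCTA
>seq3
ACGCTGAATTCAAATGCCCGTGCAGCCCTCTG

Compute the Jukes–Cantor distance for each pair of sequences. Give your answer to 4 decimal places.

d(seq1,seq2) = 0.2158, d(seq1,seq3) = 0.4042, d(seq2,seq3) = 0.4042

seq1–seq2: 6/32 sites differ → p = 0.1875, d = −0.75 ln(1 − 0.25) = 0.215762 ≈ 0.2158.
seq1–seq3: 10/32 sites differ → p = 0.3125, d = −0.75 ln(1 − 0.416667) = 0.404248 ≈ 0.4042.
seq2–seq3: 10/32 sites differ → p = 0.3125, d = −0.75 ln(1 − 0.416667) = 0.404248 ≈ 0.4042.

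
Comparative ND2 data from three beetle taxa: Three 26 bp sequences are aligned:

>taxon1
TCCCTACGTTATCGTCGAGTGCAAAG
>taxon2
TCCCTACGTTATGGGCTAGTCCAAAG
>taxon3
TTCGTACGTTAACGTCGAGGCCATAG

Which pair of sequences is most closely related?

taxon1–taxon2: 4/26 differ, p = 0.154, d = 0.172.
taxon1–taxon3: 6/26 differ, p = 0.231, d = 0.276.
taxon2–taxon3: 8/26 differ, p = 0.308, d = 0.396.
The smallest distance is between taxon1 and taxon2.

taxon1 and taxon2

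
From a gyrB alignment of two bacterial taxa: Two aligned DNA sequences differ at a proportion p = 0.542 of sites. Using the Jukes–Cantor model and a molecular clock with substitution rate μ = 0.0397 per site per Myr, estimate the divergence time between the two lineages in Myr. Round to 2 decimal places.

12.11

d = −(3/4) ln(1 − 4p/3) = −0.75 ln(1 − 0.722667) = −0.75 ln(0.277333)
  = −0.75 × (-1.282536) = 0.961902 substitutions/site.
Under a molecular clock d = 2μt, so t = d/(2μ) = 0.961902 / (2 × 0.0397) = 12.11 Myr.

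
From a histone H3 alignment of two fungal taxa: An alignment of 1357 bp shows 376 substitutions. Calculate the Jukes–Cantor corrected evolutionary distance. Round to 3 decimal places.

p = 376/1357 ≈ 0.277082.
d = −(3/4) ln(1 − 4p/3) = −0.75 ln(1 − 0.369443) = −0.75 ln(0.630557)
  = −0.75 × (-0.461152) = 0.345864 substitutions/site.

0.346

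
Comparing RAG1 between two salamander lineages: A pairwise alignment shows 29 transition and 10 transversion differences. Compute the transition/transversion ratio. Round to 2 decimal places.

2.90

R = 29/10 = 2.90.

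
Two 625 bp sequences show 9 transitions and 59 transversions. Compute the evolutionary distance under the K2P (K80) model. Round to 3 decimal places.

0.118

P = 9/625 = 0.0144 and Q = 59/625 = 0.0944.
Under the Kimura two-parameter model, d = −½ ln(1 − 2P − Q) − ¼ ln(1 − 2Q).
1 − 2P − Q = 0.8768, giving −½ ln(0.8768) = 0.065738.
1 − 2Q = 0.8112, giving −¼ ln(0.8112) = 0.052310.
d = 0.065738 + 0.052310 = 0.118048.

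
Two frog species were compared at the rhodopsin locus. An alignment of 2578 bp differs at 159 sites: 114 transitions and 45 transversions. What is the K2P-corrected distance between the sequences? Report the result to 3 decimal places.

P = 114/2578 ≈ 0.04422 and Q = 45/2578 ≈ 0.017455.
Under the Kimura two-parameter model, d = −½ ln(1 − 2P − Q) − ¼ ln(1 − 2Q).
1 − 2P − Q = 0.894105, giving −½ ln(0.894105) = 0.055966.
1 − 2Q = 0.96509, giving −¼ ln(0.96509) = 0.008883.
d = 0.055966 + 0.008883 = 0.064849.

0.065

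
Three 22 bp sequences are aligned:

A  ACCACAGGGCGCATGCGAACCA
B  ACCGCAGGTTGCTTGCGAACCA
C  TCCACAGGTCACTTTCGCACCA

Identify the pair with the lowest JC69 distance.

A–B: 4/22 differ, p = 0.182, d = 0.208.
A–C: 6/22 differ, p = 0.273, d = 0.339.
B–C: 6/22 differ, p = 0.273, d = 0.339.
The smallest distance is between A and B.

A and B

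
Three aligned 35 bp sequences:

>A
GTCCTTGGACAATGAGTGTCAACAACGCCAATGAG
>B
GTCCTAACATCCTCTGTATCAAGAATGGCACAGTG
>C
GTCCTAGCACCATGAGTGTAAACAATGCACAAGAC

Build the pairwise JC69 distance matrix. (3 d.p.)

A–B: 15/35 sites differ → p ≈ 0.428571, d = −0.75 ln(1 − 0.571428) = 0.635472 ≈ 0.635.
A–C: 9/35 sites differ → p ≈ 0.257143, d = −0.75 ln(1 − 0.342857) = 0.314890 ≈ 0.315.
B–C: 14/35 sites differ → p = 0.4, d = −0.75 ln(1 − 0.533333) = 0.571605 ≈ 0.572.

d(A,B) = 0.635, d(A,C) = 0.315, d(B,C) = 0.572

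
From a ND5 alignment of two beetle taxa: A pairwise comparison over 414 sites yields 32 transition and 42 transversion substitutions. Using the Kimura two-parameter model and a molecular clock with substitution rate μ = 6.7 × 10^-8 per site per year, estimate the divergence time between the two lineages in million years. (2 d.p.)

1.53

P = 32/414 ≈ 0.077295 and Q = 42/414 ≈ 0.101449.
Under the Kimura two-parameter model, d = −½ ln(1 − 2P − Q) − ¼ ln(1 − 2Q).
1 − 2P − Q = 0.743961, giving −½ ln(0.743961) = 0.147883.
1 − 2Q = 0.797102, giving −¼ ln(0.797102) = 0.056693.
d = 0.147883 + 0.056693 = 0.204576.
Under a molecular clock d = 2μt, so t = d/(2μ) = 0.204576 / (2 × 6.7 × 10^-8) = 1.53 million years.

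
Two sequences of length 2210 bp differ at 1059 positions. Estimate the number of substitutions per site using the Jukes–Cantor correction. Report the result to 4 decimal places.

p = 1059/2210 ≈ 0.479186.
d = −(3/4) ln(1 − 4p/3) = −0.75 ln(1 − 0.638915) = −0.75 ln(0.361085)
  = −0.75 × (-1.018642) = 0.763982 substitutions/site.

0.7640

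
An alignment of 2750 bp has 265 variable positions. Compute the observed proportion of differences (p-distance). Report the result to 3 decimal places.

0.096

p = 265/2750 = 0.096363… ≈ 0.096 (to 3 d.p.).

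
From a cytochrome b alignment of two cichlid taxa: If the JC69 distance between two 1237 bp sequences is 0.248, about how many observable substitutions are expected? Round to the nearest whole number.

261

Invert JC69: p = (3/4)(1 − e^(−4d/3)) = 0.75 × (1 − e^(-0.330667)) = 0.75 × (1 − 0.718444) = 0.211167.
Expected differing sites = pL ≈ 0.211167 × 1237 = 261.213579 ≈ 261.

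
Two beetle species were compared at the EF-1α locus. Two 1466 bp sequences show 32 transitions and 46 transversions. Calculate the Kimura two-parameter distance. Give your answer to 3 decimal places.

P = 32/1466 ≈ 0.021828 and Q = 46/1466 ≈ 0.031378.
Under the Kimura two-parameter model, d = −½ ln(1 − 2P − Q) − ¼ ln(1 − 2Q).
1 − 2P − Q = 0.924966, giving −½ ln(0.924966) = 0.038999.
1 − 2Q = 0.937244, giving −¼ ln(0.937244) = 0.016203.
d = 0.038999 + 0.016203 = 0.055202.

0.055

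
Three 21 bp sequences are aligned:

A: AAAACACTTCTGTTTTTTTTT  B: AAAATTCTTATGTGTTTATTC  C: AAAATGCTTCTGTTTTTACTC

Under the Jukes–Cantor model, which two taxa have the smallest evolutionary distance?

A–B: 6/21 differ, p = 0.286, d = 0.360.
A–C: 5/21 differ, p = 0.238, d = 0.286.
B–C: 4/21 differ, p = 0.190, d = 0.220.
The smallest distance is between B and C.

B and C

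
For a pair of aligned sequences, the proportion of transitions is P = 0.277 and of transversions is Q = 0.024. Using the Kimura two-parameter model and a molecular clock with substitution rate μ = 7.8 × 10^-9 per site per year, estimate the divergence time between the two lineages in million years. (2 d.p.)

Under the Kimura two-parameter model, d = −½ ln(1 − 2P − Q) − ¼ ln(1 − 2Q).
1 − 2P − Q = 0.422, giving −½ ln(0.422) = 0.431375.
1 − 2Q = 0.952, giving −¼ ln(0.952) = 0.012298.
d = 0.431375 + 0.012298 = 0.443673.
Under a molecular clock d = 2μt, so t = d/(2μ) = 0.443673 / (2 × 7.8 × 10^-9) = 28.44 million years.

28.44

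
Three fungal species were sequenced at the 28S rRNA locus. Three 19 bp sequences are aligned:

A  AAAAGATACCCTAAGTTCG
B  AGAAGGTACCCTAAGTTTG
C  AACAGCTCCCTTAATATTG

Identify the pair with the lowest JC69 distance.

A–B: 3/19 differ, p = 0.158, d = 0.177.
A–C: 7/19 differ, p = 0.368, d = 0.507.
B–C: 7/19 differ, p = 0.368, d = 0.507.
The smallest distance is between A and B.

A and B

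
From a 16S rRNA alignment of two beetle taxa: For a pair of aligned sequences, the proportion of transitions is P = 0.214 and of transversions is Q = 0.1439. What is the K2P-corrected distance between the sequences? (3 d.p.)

0.509

Under the Kimura two-parameter model, d = −½ ln(1 − 2P − Q) − ¼ ln(1 − 2Q).
1 − 2P − Q = 0.4281, giving −½ ln(0.4281) = 0.424199.
1 − 2Q = 0.7122, giving −¼ ln(0.7122) = 0.084849.
d = 0.424199 + 0.084849 = 0.509048.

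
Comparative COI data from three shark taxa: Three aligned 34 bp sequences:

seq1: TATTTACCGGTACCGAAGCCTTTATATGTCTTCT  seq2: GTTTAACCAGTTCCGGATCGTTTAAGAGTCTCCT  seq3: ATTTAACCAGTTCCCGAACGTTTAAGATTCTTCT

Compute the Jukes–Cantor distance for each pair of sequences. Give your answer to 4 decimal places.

seq1–seq2: 12/34 sites differ → p ≈ 0.352941, d = −0.75 ln(1 − 0.470588) = 0.476991 ≈ 0.4770.
seq1–seq3: 13/34 sites differ → p ≈ 0.382353, d = −0.75 ln(1 − 0.509804) = 0.534712 ≈ 0.5347.
seq2–seq3: 5/34 sites differ → p ≈ 0.147059, d = −0.75 ln(1 − 0.196079) = 0.163691 ≈ 0.1637.

d(seq1,seq2) = 0.4770, d(seq1,seq3) = 0.5347, d(seq2,seq3) = 0.1637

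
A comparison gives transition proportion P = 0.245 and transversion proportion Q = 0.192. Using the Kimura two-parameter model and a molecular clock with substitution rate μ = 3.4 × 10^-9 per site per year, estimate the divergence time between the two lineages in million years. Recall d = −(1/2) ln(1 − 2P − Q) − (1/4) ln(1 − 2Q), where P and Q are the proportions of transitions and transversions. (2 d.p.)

Under the Kimura two-parameter model, d = −½ ln(1 − 2P − Q) − ¼ ln(1 − 2Q).
1 − 2P − Q = 0.318, giving −½ ln(0.318) = 0.572852.
1 − 2Q = 0.616, giving −¼ ln(0.616) = 0.121127.
d = 0.572852 + 0.121127 = 0.693979.
Under a molecular clock d = 2μt, so t = d/(2μ) = 0.693979 / (2 × 3.4 × 10^-9) = 102.06 million years.

102.06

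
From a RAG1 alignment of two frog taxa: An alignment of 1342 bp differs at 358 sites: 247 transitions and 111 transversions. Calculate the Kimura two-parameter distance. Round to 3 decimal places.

0.345

P = 247/1342 ≈ 0.184054 and Q = 111/1342 ≈ 0.082712.
Under the Kimura two-parameter model, d = −½ ln(1 − 2P − Q) − ¼ ln(1 − 2Q).
1 − 2P − Q = 0.54918, giving −½ ln(0.54918) = 0.299665.
1 − 2Q = 0.834576, giving −¼ ln(0.834576) = 0.045208.
d = 0.299665 + 0.045208 = 0.344873.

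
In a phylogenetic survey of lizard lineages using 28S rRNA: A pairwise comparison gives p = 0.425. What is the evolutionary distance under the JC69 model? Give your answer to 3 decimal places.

0.627

d = −(3/4) ln(1 − 4p/3) = −0.75 ln(1 − 0.566667) = −0.75 ln(0.433333)
  = −0.75 × (-0.836249) = 0.627187 substitutions/site.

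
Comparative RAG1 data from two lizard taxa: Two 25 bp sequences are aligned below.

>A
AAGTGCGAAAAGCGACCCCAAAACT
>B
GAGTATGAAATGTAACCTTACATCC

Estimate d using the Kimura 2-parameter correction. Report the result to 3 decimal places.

Of 25 sites, 8 differences are transitions and 3 are transversions, so P = 8/25 = 0.32 and Q = 3/25 = 0.12.
Under the Kimura two-parameter model, d = −½ ln(1 − 2P − Q) − ¼ ln(1 − 2Q).
1 − 2P − Q = 0.24, giving −½ ln(0.24) = 0.713558.
1 − 2Q = 0.76, giving −¼ ln(0.76) = 0.068609.
d = 0.713558 + 0.068609 = 0.782167.

0.782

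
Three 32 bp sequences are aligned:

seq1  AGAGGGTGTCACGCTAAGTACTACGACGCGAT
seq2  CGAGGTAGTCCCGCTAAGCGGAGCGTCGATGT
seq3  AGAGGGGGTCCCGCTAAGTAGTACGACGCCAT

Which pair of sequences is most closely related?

seq1–seq2: 13/32 differ, p = 0.406, d = 0.585.
seq1–seq3: 4/32 differ, p = 0.125, d = 0.137.
seq2–seq3: 11/32 differ, p = 0.344, d = 0.460.
The smallest distance is between seq1 and seq3.

seq1 and seq3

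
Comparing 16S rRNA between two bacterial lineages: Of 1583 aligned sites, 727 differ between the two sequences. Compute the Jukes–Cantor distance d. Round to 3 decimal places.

0.711

p = 727/1583 ≈ 0.459255.
d = −(3/4) ln(1 − 4p/3) = −0.75 ln(1 − 0.61234) = −0.75 ln(0.38766)
  = −0.75 × (-0.947627) = 0.710720 substitutions/site.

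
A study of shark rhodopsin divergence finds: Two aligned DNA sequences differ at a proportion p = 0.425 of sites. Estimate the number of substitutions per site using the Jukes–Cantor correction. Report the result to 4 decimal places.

d = −(3/4) ln(1 − 4p/3) = −0.75 ln(1 − 0.566667) = −0.75 ln(0.433333)
  = −0.75 × (-0.836249) = 0.627187 substitutions/site.

0.6272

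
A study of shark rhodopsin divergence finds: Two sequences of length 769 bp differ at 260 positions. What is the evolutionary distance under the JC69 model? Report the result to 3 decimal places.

0.449

p = 260/769 ≈ 0.338101.
d = −(3/4) ln(1 − 4p/3) = −0.75 ln(1 − 0.450801) = −0.75 ln(0.549199)
  = −0.75 × (-0.599294) = 0.449471 substitutions/site.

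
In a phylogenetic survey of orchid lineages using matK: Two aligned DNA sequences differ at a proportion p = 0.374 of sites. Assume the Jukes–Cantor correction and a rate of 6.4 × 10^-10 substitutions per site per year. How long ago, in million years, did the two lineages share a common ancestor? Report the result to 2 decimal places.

d = −(3/4) ln(1 − 4p/3) = −0.75 ln(1 − 0.498667) = −0.75 ln(0.501333)
  = −0.75 × (-0.690485) = 0.517864 substitutions/site.
Under a molecular clock d = 2μt, so t = d/(2μ) = 0.517864 / (2 × 6.4 × 10^-10) = 404.58 million years.

404.58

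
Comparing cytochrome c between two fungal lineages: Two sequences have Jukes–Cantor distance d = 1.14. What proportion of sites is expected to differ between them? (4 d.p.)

0.5860

p = (3/4)(1 − e^(−4d/3)) = 0.75 × (1 − e^(-1.52)) = 0.75 × (1 − 0.218712) = 0.585966.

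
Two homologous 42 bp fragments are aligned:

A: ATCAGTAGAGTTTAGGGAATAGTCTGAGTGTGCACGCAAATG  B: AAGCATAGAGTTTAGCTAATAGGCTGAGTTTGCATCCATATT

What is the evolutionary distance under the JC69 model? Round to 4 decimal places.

The sequences differ at 12 of 42 sites, so p = 12/42 ≈ 0.285714.
d = −(3/4) ln(1 − 4p/3) = −0.75 ln(1 − 0.380952) = −0.75 ln(0.619048)
  = −0.75 × (-0.479572) = 0.359679 substitutions/site.

0.3597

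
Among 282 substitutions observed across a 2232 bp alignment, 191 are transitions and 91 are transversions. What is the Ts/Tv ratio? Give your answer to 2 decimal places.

R = 191/91 = 2.098901… ≈ 2.10 (to 2 d.p.).

2.10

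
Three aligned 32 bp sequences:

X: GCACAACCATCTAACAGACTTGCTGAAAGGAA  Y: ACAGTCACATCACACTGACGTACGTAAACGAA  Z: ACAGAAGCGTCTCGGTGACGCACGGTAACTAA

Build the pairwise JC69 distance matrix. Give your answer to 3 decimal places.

d(X,Y) = 0.585, d(X,Z) = 0.736, d(Y,Z) = 0.460

X–Y: 13/32 sites differ → p = 0.40625, d = −0.75 ln(1 − 0.541667) = 0.585119 ≈ 0.585.
X–Z: 15/32 sites differ → p = 0.46875, d = −0.75 ln(1 − 0.625) = 0.735622 ≈ 0.736.
Y–Z: 11/32 sites differ → p = 0.34375, d = −0.75 ln(1 − 0.458333) = 0.459828 ≈ 0.460.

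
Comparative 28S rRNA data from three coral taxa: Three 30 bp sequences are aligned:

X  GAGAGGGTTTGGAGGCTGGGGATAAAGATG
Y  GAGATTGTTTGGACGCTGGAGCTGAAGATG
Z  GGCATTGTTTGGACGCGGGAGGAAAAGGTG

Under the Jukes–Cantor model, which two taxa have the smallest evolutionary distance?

X and Y

X–Y: 6/30 differ, p = 0.200, d = 0.233.
X–Z: 10/30 differ, p = 0.333, d = 0.441.
Y–Z: 7/30 differ, p = 0.233, d = 0.280.
The smallest distance is between X and Y.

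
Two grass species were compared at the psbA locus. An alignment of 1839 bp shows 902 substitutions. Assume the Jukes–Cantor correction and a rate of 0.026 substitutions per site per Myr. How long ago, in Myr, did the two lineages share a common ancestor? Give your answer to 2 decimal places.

15.31

p = 902/1839 ≈ 0.490484.
d = −(3/4) ln(1 − 4p/3) = −0.75 ln(1 − 0.653979) = −0.75 ln(0.346021)
  = −0.75 × (-1.061256) = 0.795942 substitutions/site.
Under a molecular clock d = 2μt, so t = d/(2μ) = 0.795942 / (2 × 0.026) = 15.31 Myr.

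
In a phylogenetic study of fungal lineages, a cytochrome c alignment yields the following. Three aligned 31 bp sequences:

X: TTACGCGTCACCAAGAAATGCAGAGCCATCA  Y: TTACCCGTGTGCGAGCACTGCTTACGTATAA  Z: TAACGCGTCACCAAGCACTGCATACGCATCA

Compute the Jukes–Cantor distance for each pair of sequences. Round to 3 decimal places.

d(X,Y) = 0.614, d(X,Z) = 0.224, d(Y,Z) = 0.367

X–Y: 13/31 sites differ → p ≈ 0.419355, d = −0.75 ln(1 − 0.55914) = 0.614271 ≈ 0.614.
X–Z: 6/31 sites differ → p ≈ 0.193548, d = −0.75 ln(1 − 0.258064) = 0.223869 ≈ 0.224.
Y–Z: 9/31 sites differ → p ≈ 0.290323, d = −0.75 ln(1 − 0.387097) = 0.367161 ≈ 0.367.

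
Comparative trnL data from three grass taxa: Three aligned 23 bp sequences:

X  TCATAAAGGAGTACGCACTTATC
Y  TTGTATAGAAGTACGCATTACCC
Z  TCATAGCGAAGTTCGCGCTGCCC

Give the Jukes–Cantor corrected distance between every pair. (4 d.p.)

X–Y: 8/23 sites differ → p ≈ 0.347826, d = −0.75 ln(1 − 0.463768) = 0.467391 ≈ 0.4674.
X–Z: 8/23 sites differ → p ≈ 0.347826, d = −0.75 ln(1 − 0.463768) = 0.467391 ≈ 0.4674.
Y–Z: 8/23 sites differ → p ≈ 0.347826, d = −0.75 ln(1 − 0.463768) = 0.467391 ≈ 0.4674.

d(X,Y) = 0.4674, d(X,Z) = 0.4674, d(Y,Z) = 0.4674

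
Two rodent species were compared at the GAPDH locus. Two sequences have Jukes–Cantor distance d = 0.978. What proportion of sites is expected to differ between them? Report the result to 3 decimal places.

0.546

p = (3/4)(1 − e^(−4d/3)) = 0.75 × (1 − e^(-1.304)) = 0.75 × (1 − 0.271444) = 0.546417.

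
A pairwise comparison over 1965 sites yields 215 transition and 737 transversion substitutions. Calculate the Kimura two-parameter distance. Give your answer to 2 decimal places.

0.80

P = 215/1965 ≈ 0.109415 and Q = 737/1965 ≈ 0.375064.
Under the Kimura two-parameter model, d = −½ ln(1 − 2P − Q) − ¼ ln(1 − 2Q).
1 − 2P − Q = 0.406106, giving −½ ln(0.406106) = 0.450571.
1 − 2Q = 0.249872, giving −¼ ln(0.249872) = 0.346702.
d = 0.450571 + 0.346702 = 0.797273.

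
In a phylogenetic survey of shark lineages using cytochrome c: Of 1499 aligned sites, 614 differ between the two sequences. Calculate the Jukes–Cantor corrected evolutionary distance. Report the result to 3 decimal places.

p = 614/1499 ≈ 0.409606.
d = −(3/4) ln(1 − 4p/3) = −0.75 ln(1 − 0.546141) = −0.75 ln(0.453859)
  = −0.75 × (-0.789969) = 0.592477 substitutions/site.

0.592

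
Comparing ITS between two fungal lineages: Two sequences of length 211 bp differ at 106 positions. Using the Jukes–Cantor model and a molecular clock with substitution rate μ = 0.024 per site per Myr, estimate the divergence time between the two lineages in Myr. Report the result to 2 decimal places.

p = 106/211 ≈ 0.50237.
d = −(3/4) ln(1 − 4p/3) = −0.75 ln(1 − 0.669827) = −0.75 ln(0.330173)
  = −0.75 × (-1.108139) = 0.831104 substitutions/site.
Under a molecular clock d = 2μt, so t = d/(2μ) = 0.831104 / (2 × 0.024) = 17.31 Myr.

17.31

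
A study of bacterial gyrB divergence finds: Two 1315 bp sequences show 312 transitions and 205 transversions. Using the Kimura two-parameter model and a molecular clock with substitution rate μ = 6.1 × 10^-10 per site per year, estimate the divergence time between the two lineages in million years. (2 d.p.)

484.51

P = 312/1315 ≈ 0.237262 and Q = 205/1315 ≈ 0.155894.
Under the Kimura two-parameter model, d = −½ ln(1 − 2P − Q) − ¼ ln(1 − 2Q).
1 − 2P − Q = 0.369582, giving −½ ln(0.369582) = 0.497691.
1 − 2Q = 0.688212, giving −¼ ln(0.688212) = 0.093415.
d = 0.497691 + 0.093415 = 0.591106.
Under a molecular clock d = 2μt, so t = d/(2μ) = 0.591106 / (2 × 6.1 × 10^-10) = 484.51 million years.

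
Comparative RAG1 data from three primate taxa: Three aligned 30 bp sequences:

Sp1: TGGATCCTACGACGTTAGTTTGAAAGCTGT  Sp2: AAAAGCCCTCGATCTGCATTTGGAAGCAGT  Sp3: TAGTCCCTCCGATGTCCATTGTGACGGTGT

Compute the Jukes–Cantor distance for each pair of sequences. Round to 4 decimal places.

d(Sp1,Sp2) = 0.6467, d(Sp1,Sp3) = 0.6467, d(Sp2,Sp3) = 0.6467

Sp1–Sp2: 13/30 sites differ → p ≈ 0.433333, d = −0.75 ln(1 − 0.577777) = 0.646666 ≈ 0.6467.
Sp1–Sp3: 13/30 sites differ → p ≈ 0.433333, d = −0.75 ln(1 − 0.577777) = 0.646666 ≈ 0.6467.
Sp2–Sp3: 13/30 sites differ → p ≈ 0.433333, d = −0.75 ln(1 − 0.577777) = 0.646666 ≈ 0.6467.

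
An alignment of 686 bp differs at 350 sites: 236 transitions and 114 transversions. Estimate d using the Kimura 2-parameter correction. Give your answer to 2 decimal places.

P = 236/686 ≈ 0.344023 and Q = 114/686 ≈ 0.166181.
Under the Kimura two-parameter model, d = −½ ln(1 − 2P − Q) − ¼ ln(1 − 2Q).
1 − 2P − Q = 0.145773, giving −½ ln(0.145773) = 0.962852.
1 − 2Q = 0.667638, giving −¼ ln(0.667638) = 0.101002.
d = 0.962852 + 0.101002 = 1.063854.

1.06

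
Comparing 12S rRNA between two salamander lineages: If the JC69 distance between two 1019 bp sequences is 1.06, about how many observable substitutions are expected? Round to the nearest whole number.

Invert JC69: p = (3/4)(1 − e^(−4d/3)) = 0.75 × (1 − e^(-1.413333)) = 0.75 × (1 − 0.243331) = 0.567502.
Expected differing sites = pL ≈ 0.567502 × 1019 = 578.284538 ≈ 578.

578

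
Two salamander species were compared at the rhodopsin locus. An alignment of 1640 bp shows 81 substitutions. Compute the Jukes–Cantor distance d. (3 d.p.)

0.051

p = 81/1640 ≈ 0.04939.
d = −(3/4) ln(1 − 4p/3) = −0.75 ln(1 − 0.065853) = −0.75 ln(0.934147)
  = −0.75 × (-0.068121) = 0.051091 substitutions/site.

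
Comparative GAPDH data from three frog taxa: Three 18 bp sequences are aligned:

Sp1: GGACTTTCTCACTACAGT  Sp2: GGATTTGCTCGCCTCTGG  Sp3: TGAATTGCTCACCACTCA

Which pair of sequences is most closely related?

Sp1–Sp2: 7/18 differ, p = 0.389, d = 0.548.
Sp1–Sp3: 7/18 differ, p = 0.389, d = 0.548.
Sp2–Sp3: 6/18 differ, p = 0.333, d = 0.441.
The smallest distance is between Sp2 and Sp3.

Sp2 and Sp3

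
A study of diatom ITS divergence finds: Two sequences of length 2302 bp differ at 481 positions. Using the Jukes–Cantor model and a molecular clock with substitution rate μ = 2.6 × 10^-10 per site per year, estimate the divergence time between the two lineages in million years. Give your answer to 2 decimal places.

471.00

p = 481/2302 ≈ 0.208949.
d = −(3/4) ln(1 − 4p/3) = −0.75 ln(1 − 0.278599) = −0.75 ln(0.721401)
  = −0.75 × (-0.326560) = 0.244920 substitutions/site.
Under a molecular clock d = 2μt, so t = d/(2μ) = 0.244920 / (2 × 2.6 × 10^-10) = 471.00 million years.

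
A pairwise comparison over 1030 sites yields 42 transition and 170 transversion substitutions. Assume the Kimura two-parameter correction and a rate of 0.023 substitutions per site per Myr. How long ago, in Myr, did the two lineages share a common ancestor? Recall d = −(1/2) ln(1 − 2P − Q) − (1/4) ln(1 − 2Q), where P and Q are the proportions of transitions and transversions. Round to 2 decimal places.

P = 42/1030 ≈ 0.040777 and Q = 170/1030 ≈ 0.165049.
Under the Kimura two-parameter model, d = −½ ln(1 − 2P − Q) − ¼ ln(1 − 2Q).
1 − 2P − Q = 0.753397, giving −½ ln(0.753397) = 0.141581.
1 − 2Q = 0.669902, giving −¼ ln(0.669902) = 0.100156.
d = 0.141581 + 0.100156 = 0.241737.
Under a molecular clock d = 2μt, so t = d/(2μ) = 0.241737 / (2 × 0.023) = 5.26 Myr.

5.26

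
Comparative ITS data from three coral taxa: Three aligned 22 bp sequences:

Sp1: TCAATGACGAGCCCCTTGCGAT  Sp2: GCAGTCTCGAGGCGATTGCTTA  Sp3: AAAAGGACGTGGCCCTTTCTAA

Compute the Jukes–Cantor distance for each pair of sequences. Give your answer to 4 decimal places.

d(Sp1,Sp2) = 0.6987, d(Sp1,Sp3) = 0.4975, d(Sp2,Sp3) = 0.8240

Sp1–Sp2: 10/22 sites differ → p ≈ 0.454545, d = −0.75 ln(1 − 0.60606) = 0.698667 ≈ 0.6987.
Sp1–Sp3: 8/22 sites differ → p ≈ 0.363636, d = −0.75 ln(1 − 0.484848) = 0.497470 ≈ 0.4975.
Sp2–Sp3: 11/22 sites differ → p = 0.5, d = −0.75 ln(1 − 0.666667) = 0.823960 ≈ 0.8240.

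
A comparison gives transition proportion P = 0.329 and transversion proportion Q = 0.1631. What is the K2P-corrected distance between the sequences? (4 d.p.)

Under the Kimura two-parameter model, d = −½ ln(1 − 2P − Q) − ¼ ln(1 − 2Q).
1 − 2P − Q = 0.1789, giving −½ ln(0.1789) = 0.860464.
1 − 2Q = 0.6738, giving −¼ ln(0.6738) = 0.098705.
d = 0.860464 + 0.098705 = 0.959169.

0.9592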